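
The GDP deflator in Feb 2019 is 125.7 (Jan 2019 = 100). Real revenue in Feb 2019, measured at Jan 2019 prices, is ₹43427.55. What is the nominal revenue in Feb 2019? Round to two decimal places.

Nominal = Real × (Index/100) = 43427.55 × (125.7/100)
        = 43427.55 × 1.257 = 54588.4304

54588.43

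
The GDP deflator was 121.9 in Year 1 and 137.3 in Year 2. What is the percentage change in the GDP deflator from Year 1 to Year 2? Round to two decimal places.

12.63%

Change = (137.3 − 121.9) / 121.9 × 100
       = 15.4 / 121.9 × 100 = 12.6333%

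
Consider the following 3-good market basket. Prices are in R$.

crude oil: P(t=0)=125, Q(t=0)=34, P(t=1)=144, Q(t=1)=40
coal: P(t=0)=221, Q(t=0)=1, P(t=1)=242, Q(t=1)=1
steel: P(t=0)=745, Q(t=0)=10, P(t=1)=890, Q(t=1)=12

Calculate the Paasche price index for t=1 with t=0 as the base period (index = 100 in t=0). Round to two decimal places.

Paasche price index uses current-period quantities as weights.
ΣP(t=1)·Q(t=1) = 144×40 + 242×1 + 890×12 = 5760 + 242 + 10680 = 16682
ΣP(t=0)·Q(t=1) = 125×40 + 221×1 + 745×12 = 5000 + 221 + 8940 = 14161
Index = 16682 / 14161 × 100 = 117.8024

117.80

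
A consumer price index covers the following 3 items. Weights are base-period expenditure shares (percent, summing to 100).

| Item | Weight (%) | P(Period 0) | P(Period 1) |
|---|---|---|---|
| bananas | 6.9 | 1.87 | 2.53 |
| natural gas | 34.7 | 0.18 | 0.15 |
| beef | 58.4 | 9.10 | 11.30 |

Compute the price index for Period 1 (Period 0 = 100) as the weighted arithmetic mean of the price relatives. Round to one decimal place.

bananas: 6.9 × (2.53/1.87) = 6.9 × 1.352941 = 9.3353
natural gas: 34.7 × (0.15/0.18) = 34.7 × 0.833333 = 28.9167
beef: 58.4 × (11.30/9.10) = 58.4 × 1.241758 = 72.5187
Index = Σ wᵢ·(p₁ᵢ/p₀ᵢ) = 9.3353 + 28.9167 + 72.5187 = 110.7706

110.8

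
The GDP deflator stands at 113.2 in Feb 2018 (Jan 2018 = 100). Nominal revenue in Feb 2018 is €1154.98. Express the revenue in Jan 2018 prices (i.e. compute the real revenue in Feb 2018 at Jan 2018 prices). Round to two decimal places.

Real = Nominal ÷ (Index/100) = 1154.98 ÷ (113.2/100)
     = 1154.98 ÷ 1.132 = 1020.3004

1020.30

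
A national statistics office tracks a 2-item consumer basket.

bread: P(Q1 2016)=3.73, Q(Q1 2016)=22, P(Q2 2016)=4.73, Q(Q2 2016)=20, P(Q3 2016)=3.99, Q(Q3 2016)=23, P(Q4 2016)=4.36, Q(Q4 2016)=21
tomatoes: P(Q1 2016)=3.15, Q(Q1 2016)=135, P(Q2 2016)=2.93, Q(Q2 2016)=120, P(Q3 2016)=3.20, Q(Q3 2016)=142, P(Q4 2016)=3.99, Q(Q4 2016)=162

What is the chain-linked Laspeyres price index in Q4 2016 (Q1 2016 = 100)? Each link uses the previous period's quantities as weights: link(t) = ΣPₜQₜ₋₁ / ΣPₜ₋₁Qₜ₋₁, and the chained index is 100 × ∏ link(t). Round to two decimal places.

Link Q1 2016→Q2 2016:
ΣP(Q2 2016)Q(Q1 2016) = 4.73×22 + 2.93×135 = 104.06 + 395.55 = 499.61
ΣP(Q1 2016)Q(Q1 2016) = 3.73×22 + 3.15×135 = 82.06 + 425.25 = 507.31
link = 499.61/507.31 = 0.984822
Link Q2 2016→Q3 2016:
ΣP(Q3 2016)Q(Q2 2016) = 3.99×20 + 3.20×120 = 79.8 + 384 = 463.8
ΣP(Q2 2016)Q(Q2 2016) = 4.73×20 + 2.93×120 = 94.6 + 351.6 = 446.2
link = 463.8/446.2 = 1.039444
Link Q3 2016→Q4 2016:
ΣP(Q4 2016)Q(Q3 2016) = 4.36×23 + 3.99×142 = 100.28 + 566.58 = 666.86
ΣP(Q3 2016)Q(Q3 2016) = 3.99×23 + 3.20×142 = 91.77 + 454.4 = 546.17
link = 666.86/546.17 = 1.220975
Chained index = 100 × 0.984822 × 1.039444 × 1.220975 = 124.9872

124.99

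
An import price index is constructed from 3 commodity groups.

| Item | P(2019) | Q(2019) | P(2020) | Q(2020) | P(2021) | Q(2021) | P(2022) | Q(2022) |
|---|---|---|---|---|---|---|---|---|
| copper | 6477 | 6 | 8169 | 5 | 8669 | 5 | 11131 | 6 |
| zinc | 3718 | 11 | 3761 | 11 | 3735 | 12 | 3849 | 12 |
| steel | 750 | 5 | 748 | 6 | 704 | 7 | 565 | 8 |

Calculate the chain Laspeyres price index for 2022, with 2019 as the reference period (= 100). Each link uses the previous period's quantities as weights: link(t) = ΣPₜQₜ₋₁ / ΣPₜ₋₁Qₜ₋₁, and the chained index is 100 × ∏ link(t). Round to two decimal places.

Link 2019→2020:
ΣP(2020)Q(2019) = 8169×6 + 3761×11 + 748×5 = 49014 + 41371 + 3740 = 94125
ΣP(2019)Q(2019) = 6477×6 + 3718×11 + 750×5 = 38862 + 40898 + 3750 = 83510
link = 94125/83510 = 1.127111
Link 2020→2021:
ΣP(2021)Q(2020) = 8669×5 + 3735×11 + 704×6 = 43345 + 41085 + 4224 = 88654
ΣP(2020)Q(2020) = 8169×5 + 3761×11 + 748×6 = 40845 + 41371 + 4488 = 86704
link = 88654/86704 = 1.022490
Link 2021→2022:
ΣP(2022)Q(2021) = 11131×5 + 3849×12 + 565×7 = 55655 + 46188 + 3955 = 105798
ΣP(2021)Q(2021) = 8669×5 + 3735×12 + 704×7 = 43345 + 44820 + 4928 = 93093
link = 105798/93093 = 1.136476
Chained index = 100 × 1.127111 × 1.022490 × 1.136476 = 130.9743

130.97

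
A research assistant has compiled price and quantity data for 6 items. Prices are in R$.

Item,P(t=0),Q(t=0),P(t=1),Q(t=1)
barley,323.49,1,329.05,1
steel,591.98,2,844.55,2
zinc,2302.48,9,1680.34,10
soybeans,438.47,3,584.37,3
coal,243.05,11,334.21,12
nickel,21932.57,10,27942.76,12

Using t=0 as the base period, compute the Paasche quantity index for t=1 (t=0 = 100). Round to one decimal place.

119.2

Paasche quantity index uses current-period prices as weights.
ΣP(t=1)·Q(t=1) = 329.05×1 + 844.55×2 + 1680.34×10 + 584.37×3 + 334.21×12 + 27942.76×12 = 329.05 + 1689.1 + 16803.4 + 1753.11 + 4010.52 + 335313.12 = 359898.3
ΣP(t=1)·Q(t=0) = 329.05×1 + 844.55×2 + 1680.34×9 + 584.37×3 + 334.21×11 + 27942.76×10 = 329.05 + 1689.1 + 15123.06 + 1753.11 + 3676.31 + 279427.6 = 301998.23
Index = 359898.3 / 301998.23 × 100 = 119.1723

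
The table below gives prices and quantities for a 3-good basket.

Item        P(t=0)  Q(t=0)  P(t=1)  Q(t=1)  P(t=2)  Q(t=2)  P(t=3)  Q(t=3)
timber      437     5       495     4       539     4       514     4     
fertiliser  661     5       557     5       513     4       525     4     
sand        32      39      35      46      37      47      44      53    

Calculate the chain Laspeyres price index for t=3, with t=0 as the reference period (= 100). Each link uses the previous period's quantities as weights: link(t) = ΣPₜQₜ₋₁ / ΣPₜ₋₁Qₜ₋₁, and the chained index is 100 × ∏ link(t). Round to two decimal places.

103.68

Link t=0→t=1:
ΣP(t=1)Q(t=0) = 495×5 + 557×5 + 35×39 = 2475 + 2785 + 1365 = 6625
ΣP(t=0)Q(t=0) = 437×5 + 661×5 + 32×39 = 2185 + 3305 + 1248 = 6738
link = 6625/6738 = 0.983229
Link t=1→t=2:
ΣP(t=2)Q(t=1) = 539×4 + 513×5 + 37×46 = 2156 + 2565 + 1702 = 6423
ΣP(t=1)Q(t=1) = 495×4 + 557×5 + 35×46 = 1980 + 2785 + 1610 = 6375
link = 6423/6375 = 1.007529
Link t=2→t=3:
ΣP(t=3)Q(t=2) = 514×4 + 525×4 + 44×47 = 2056 + 2100 + 2068 = 6224
ΣP(t=2)Q(t=2) = 539×4 + 513×4 + 37×47 = 2156 + 2052 + 1739 = 5947
link = 6224/5947 = 1.046578
Chained index = 100 × 0.983229 × 1.007529 × 1.046578 = 103.6774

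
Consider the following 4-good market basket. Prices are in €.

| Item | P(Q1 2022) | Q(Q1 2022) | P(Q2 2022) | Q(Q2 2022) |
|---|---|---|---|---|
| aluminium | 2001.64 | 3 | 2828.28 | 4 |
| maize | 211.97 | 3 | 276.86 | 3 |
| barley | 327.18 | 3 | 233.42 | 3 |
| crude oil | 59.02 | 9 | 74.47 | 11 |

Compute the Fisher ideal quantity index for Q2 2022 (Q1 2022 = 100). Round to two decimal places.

Laspeyres component (base-period weights):
ΣP(Q1 2022)Q(Q2 2022) = 2001.64×4 + 211.97×3 + 327.18×3 + 59.02×11 = 8006.56 + 635.91 + 981.54 + 649.22 = 10273.23
ΣP(Q1 2022)Q(Q1 2022) = 2001.64×3 + 211.97×3 + 327.18×3 + 59.02×9 = 6004.92 + 635.91 + 981.54 + 531.18 = 8153.55
L = 10273.23 / 8153.55 × 100 = 125.9970
Paasche component (current-period weights):
ΣP(Q2 2022)Q(Q2 2022) = 2828.28×4 + 276.86×3 + 233.42×3 + 74.47×11 = 11313.12 + 830.58 + 700.26 + 819.17 = 13663.13
ΣP(Q2 2022)Q(Q1 2022) = 2828.28×3 + 276.86×3 + 233.42×3 + 74.47×9 = 8484.84 + 830.58 + 700.26 + 670.23 = 10685.91
P = 13663.13 / 10685.91 × 100 = 127.8612
Fisher = √(L × P) = √(125.9970 × 127.8612) = 126.9257

126.93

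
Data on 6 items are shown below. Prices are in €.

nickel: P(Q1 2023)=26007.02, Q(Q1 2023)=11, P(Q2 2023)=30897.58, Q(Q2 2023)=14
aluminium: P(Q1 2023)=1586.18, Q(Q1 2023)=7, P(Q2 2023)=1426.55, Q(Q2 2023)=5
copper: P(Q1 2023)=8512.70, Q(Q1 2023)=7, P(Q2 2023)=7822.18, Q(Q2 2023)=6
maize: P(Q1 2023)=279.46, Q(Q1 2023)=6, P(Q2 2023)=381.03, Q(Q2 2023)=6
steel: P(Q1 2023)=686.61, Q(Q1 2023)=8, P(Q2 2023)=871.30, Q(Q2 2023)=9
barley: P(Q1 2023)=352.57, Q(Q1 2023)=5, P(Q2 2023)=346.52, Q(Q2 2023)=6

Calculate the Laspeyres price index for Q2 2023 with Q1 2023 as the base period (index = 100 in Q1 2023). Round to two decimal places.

Laspeyres price index uses base-period quantities as weights.
ΣP(Q2 2023)·Q(Q1 2023) = 30897.58×11 + 1426.55×7 + 7822.18×7 + 381.03×6 + 871.30×8 + 346.52×5 = 339873.38 + 9985.85 + 54755.26 + 2286.18 + 6970.4 + 1732.6 = 415603.67
ΣP(Q1 2023)·Q(Q1 2023) = 26007.02×11 + 1586.18×7 + 8512.70×7 + 279.46×6 + 686.61×8 + 352.57×5 = 286077.22 + 11103.26 + 59588.9 + 1676.76 + 5492.88 + 1762.85 = 365701.87
Index = 415603.67 / 365701.87 × 100 = 113.6455

113.65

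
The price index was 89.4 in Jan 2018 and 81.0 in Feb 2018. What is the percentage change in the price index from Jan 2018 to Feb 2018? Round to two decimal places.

Change = (81.0 − 89.4) / 89.4 × 100
       = -8.4 / 89.4 × 100 = -9.3960%

-9.40%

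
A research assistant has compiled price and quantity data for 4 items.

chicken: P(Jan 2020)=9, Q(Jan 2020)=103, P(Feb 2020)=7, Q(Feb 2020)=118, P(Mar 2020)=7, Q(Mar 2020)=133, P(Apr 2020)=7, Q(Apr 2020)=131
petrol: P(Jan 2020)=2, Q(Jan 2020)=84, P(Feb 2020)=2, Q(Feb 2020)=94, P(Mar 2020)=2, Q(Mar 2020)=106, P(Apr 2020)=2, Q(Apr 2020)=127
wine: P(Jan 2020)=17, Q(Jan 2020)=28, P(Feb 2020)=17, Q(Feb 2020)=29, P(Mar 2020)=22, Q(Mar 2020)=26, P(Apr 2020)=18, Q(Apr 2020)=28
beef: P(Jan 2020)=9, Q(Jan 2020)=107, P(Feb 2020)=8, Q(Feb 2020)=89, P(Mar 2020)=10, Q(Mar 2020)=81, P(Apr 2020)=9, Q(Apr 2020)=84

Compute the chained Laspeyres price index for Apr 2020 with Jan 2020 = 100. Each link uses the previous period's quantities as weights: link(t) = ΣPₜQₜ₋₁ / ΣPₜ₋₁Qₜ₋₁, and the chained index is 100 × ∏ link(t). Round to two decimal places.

Link Jan 2020→Feb 2020:
ΣP(Feb 2020)Q(Jan 2020) = 7×103 + 2×84 + 17×28 + 8×107 = 721 + 168 + 476 + 856 = 2221
ΣP(Jan 2020)Q(Jan 2020) = 9×103 + 2×84 + 17×28 + 9×107 = 927 + 168 + 476 + 963 = 2534
link = 2221/2534 = 0.876480
Link Feb 2020→Mar 2020:
ΣP(Mar 2020)Q(Feb 2020) = 7×118 + 2×94 + 22×29 + 10×89 = 826 + 188 + 638 + 890 = 2542
ΣP(Feb 2020)Q(Feb 2020) = 7×118 + 2×94 + 17×29 + 8×89 = 826 + 188 + 493 + 712 = 2219
link = 2542/2219 = 1.145561
Link Mar 2020→Apr 2020:
ΣP(Apr 2020)Q(Mar 2020) = 7×133 + 2×106 + 18×26 + 9×81 = 931 + 212 + 468 + 729 = 2340
ΣP(Mar 2020)Q(Mar 2020) = 7×133 + 2×106 + 22×26 + 10×81 = 931 + 212 + 572 + 810 = 2525
link = 2340/2525 = 0.926733
Chained index = 100 × 0.876480 × 1.145561 × 0.926733 = 93.0496

93.05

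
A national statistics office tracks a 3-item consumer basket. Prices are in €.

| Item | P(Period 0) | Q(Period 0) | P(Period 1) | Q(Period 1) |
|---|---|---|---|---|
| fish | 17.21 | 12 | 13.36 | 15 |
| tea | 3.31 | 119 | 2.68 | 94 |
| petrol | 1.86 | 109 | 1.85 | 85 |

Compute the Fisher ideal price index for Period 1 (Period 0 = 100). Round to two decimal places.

84.29

Laspeyres component (base-period weights):
ΣP(Period 1)Q(Period 0) = 13.36×12 + 2.68×119 + 1.85×109 = 160.32 + 318.92 + 201.65 = 680.89
ΣP(Period 0)Q(Period 0) = 17.21×12 + 3.31×119 + 1.86×109 = 206.52 + 393.89 + 202.74 = 803.15
L = 680.89 / 803.15 × 100 = 84.7774
Paasche component (current-period weights):
ΣP(Period 1)Q(Period 1) = 13.36×15 + 2.68×94 + 1.85×85 = 200.4 + 251.92 + 157.25 = 609.57
ΣP(Period 0)Q(Period 1) = 17.21×15 + 3.31×94 + 1.86×85 = 258.15 + 311.14 + 158.1 = 727.39
P = 609.57 / 727.39 × 100 = 83.8024
Fisher = √(L × P) = √(84.7774 × 83.8024) = 84.2885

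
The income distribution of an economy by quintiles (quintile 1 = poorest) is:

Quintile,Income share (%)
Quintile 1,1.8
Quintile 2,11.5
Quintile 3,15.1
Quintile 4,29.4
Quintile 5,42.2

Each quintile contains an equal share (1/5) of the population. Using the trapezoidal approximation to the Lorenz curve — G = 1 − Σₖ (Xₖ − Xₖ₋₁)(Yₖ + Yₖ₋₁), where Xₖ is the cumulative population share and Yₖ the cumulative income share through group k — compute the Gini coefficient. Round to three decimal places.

0.395

Cumulative income shares Yₖ: 0.0180, 0.1330, 0.2840, 0.5780, 1.0000
Σ (Xₖ−Xₖ₋₁)(Yₖ+Yₖ₋₁) = (1/5)(0.0180+0.0000) + (1/5)(0.1330+0.0180) + (1/5)(0.2840+0.1330) + (1/5)(0.5780+0.2840) + (1/5)(1.0000+0.5780)
  = 0.0036 + 0.0302 + 0.0834 + 0.1724 + 0.3156 = 0.6052
G = 1 − 0.6052 = 0.3948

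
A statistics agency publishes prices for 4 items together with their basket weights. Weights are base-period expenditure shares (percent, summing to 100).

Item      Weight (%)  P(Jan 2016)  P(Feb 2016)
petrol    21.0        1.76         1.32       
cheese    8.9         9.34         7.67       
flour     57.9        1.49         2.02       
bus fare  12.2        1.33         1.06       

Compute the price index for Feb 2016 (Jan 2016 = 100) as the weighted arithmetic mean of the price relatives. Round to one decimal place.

111.3

petrol: 21.0 × (1.32/1.76) = 21.0 × 0.750000 = 15.7500
cheese: 8.9 × (7.67/9.34) = 8.9 × 0.821199 = 7.3087
flour: 57.9 × (2.02/1.49) = 57.9 × 1.355705 = 78.4953
bus fare: 12.2 × (1.06/1.33) = 12.2 × 0.796992 = 9.7233
Index = Σ wᵢ·(p₁ᵢ/p₀ᵢ) = 15.7500 + 7.3087 + 78.4953 + 9.7233 = 111.2773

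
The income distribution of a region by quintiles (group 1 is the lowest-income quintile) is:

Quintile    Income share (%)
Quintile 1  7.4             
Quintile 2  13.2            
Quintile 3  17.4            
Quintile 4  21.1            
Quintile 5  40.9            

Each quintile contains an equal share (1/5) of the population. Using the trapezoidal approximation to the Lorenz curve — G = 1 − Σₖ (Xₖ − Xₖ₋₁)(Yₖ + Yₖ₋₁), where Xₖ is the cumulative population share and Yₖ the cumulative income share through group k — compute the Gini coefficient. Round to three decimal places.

0.300

Cumulative income shares Yₖ: 0.0740, 0.2060, 0.3800, 0.5910, 1.0000
Σ (Xₖ−Xₖ₋₁)(Yₖ+Yₖ₋₁) = (1/5)(0.0740+0.0000) + (1/5)(0.2060+0.0740) + (1/5)(0.3800+0.2060) + (1/5)(0.5910+0.3800) + (1/5)(1.0000+0.5910)
  = 0.0148 + 0.0560 + 0.1172 + 0.1942 + 0.3182 = 0.7004
G = 1 − 0.7004 = 0.2996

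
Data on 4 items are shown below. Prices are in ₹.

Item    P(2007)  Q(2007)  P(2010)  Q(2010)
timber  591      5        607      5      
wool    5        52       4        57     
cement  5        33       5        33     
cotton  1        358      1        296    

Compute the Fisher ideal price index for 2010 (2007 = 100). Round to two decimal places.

Laspeyres component (base-period weights):
ΣP(2010)Q(2007) = 607×5 + 4×52 + 5×33 + 1×358 = 3035 + 208 + 165 + 358 = 3766
ΣP(2007)Q(2007) = 591×5 + 5×52 + 5×33 + 1×358 = 2955 + 260 + 165 + 358 = 3738
L = 3766 / 3738 × 100 = 100.7491
Paasche component (current-period weights):
ΣP(2010)Q(2010) = 607×5 + 4×57 + 5×33 + 1×296 = 3035 + 228 + 165 + 296 = 3724
ΣP(2007)Q(2010) = 591×5 + 5×57 + 5×33 + 1×296 = 2955 + 285 + 165 + 296 = 3701
P = 3724 / 3701 × 100 = 100.6215
Fisher = √(L × P) = √(100.7491 × 100.6215) = 100.6852

100.69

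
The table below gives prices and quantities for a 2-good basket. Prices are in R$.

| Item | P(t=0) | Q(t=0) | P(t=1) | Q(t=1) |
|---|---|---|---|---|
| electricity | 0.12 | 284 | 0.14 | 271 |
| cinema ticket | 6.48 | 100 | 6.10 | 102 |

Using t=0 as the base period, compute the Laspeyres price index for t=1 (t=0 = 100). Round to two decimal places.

95.26

Laspeyres price index uses base-period quantities as weights.
ΣP(t=1)·Q(t=0) = 0.14×284 + 6.10×100 = 39.76 + 610 = 649.76
ΣP(t=0)·Q(t=0) = 0.12×284 + 6.48×100 = 34.08 + 648 = 682.08
Index = 649.76 / 682.08 × 100 = 95.2616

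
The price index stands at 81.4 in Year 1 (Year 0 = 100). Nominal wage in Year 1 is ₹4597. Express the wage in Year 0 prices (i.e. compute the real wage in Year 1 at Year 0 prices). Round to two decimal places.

5647.42

Real = Nominal ÷ (Index/100) = 4597 ÷ (81.4/100)
     = 4597 ÷ 0.814 = 5647.4201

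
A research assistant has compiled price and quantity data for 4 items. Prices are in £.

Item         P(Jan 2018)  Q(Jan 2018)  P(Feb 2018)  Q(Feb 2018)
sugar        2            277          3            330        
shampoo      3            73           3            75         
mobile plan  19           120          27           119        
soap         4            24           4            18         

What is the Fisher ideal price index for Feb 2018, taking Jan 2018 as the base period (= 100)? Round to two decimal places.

139.56

Laspeyres component (base-period weights):
ΣP(Feb 2018)Q(Jan 2018) = 3×277 + 3×73 + 27×120 + 4×24 = 831 + 219 + 3240 + 96 = 4386
ΣP(Jan 2018)Q(Jan 2018) = 2×277 + 3×73 + 19×120 + 4×24 = 554 + 219 + 2280 + 96 = 3149
L = 4386 / 3149 × 100 = 139.2823
Paasche component (current-period weights):
ΣP(Feb 2018)Q(Feb 2018) = 3×330 + 3×75 + 27×119 + 4×18 = 990 + 225 + 3213 + 72 = 4500
ΣP(Jan 2018)Q(Feb 2018) = 2×330 + 3×75 + 19×119 + 4×18 = 660 + 225 + 2261 + 72 = 3218
P = 4500 / 3218 × 100 = 139.8384
Fisher = √(L × P) = √(139.2823 × 139.8384) = 139.5601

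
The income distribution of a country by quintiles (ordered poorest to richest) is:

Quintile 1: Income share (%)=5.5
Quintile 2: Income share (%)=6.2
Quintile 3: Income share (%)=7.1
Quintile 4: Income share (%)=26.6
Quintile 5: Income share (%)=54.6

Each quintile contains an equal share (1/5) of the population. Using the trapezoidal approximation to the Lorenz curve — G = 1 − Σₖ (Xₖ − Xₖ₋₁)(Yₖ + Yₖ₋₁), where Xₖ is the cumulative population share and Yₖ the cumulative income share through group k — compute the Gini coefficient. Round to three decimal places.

Cumulative income shares Yₖ: 0.0550, 0.1170, 0.1880, 0.4540, 1.0000
Σ (Xₖ−Xₖ₋₁)(Yₖ+Yₖ₋₁) = (1/5)(0.0550+0.0000) + (1/5)(0.1170+0.0550) + (1/5)(0.1880+0.1170) + (1/5)(0.4540+0.1880) + (1/5)(1.0000+0.4540)
  = 0.0110 + 0.0344 + 0.0610 + 0.1284 + 0.2908 = 0.5256
G = 1 − 0.5256 = 0.4744

0.474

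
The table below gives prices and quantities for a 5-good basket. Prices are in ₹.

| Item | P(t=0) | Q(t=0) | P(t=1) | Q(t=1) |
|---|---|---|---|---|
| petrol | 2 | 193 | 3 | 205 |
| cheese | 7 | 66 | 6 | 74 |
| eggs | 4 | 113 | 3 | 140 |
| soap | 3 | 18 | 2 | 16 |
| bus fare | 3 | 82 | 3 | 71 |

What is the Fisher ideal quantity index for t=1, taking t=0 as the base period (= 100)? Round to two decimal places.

Laspeyres component (base-period weights):
ΣP(t=0)Q(t=1) = 2×205 + 7×74 + 4×140 + 3×16 + 3×71 = 410 + 518 + 560 + 48 + 213 = 1749
ΣP(t=0)Q(t=0) = 2×193 + 7×66 + 4×113 + 3×18 + 3×82 = 386 + 462 + 452 + 54 + 246 = 1600
L = 1749 / 1600 × 100 = 109.3125
Paasche component (current-period weights):
ΣP(t=1)Q(t=1) = 3×205 + 6×74 + 3×140 + 2×16 + 3×71 = 615 + 444 + 420 + 32 + 213 = 1724
ΣP(t=1)Q(t=0) = 3×193 + 6×66 + 3×113 + 2×18 + 3×82 = 579 + 396 + 339 + 36 + 246 = 1596
P = 1724 / 1596 × 100 = 108.0201
Fisher = √(L × P) = √(109.3125 × 108.0201) = 108.6644

108.66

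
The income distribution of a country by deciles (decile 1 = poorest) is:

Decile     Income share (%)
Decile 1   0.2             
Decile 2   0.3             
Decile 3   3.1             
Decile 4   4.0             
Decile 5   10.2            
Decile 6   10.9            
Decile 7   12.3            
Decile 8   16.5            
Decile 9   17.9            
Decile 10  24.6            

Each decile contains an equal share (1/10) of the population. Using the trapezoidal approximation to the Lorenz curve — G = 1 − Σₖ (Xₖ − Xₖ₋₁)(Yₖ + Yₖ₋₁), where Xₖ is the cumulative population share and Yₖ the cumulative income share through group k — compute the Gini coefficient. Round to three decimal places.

Cumulative income shares Yₖ: 0.0020, 0.0050, 0.0360, 0.0760, 0.1780, 0.2870, 0.4100, 0.5750, 0.7540, 1.0000
Σ (Xₖ−Xₖ₋₁)(Yₖ+Yₖ₋₁) = (1/10)(0.0020+0.0000) + (1/10)(0.0050+0.0020) + (1/10)(0.0360+0.0050) + (1/10)(0.0760+0.0360) + (1/10)(0.1780+0.0760) + (1/10)(0.2870+0.1780) + (1/10)(0.4100+0.2870) + (1/10)(0.5750+0.4100) + (1/10)(0.7540+0.5750) + (1/10)(1.0000+0.7540)
  = 0.0002 + 0.0007 + 0.0041 + 0.0112 + 0.0254 + 0.0465 + 0.0697 + 0.0985 + 0.1329 + 0.1754 = 0.5646
G = 1 − 0.5646 = 0.4354

0.435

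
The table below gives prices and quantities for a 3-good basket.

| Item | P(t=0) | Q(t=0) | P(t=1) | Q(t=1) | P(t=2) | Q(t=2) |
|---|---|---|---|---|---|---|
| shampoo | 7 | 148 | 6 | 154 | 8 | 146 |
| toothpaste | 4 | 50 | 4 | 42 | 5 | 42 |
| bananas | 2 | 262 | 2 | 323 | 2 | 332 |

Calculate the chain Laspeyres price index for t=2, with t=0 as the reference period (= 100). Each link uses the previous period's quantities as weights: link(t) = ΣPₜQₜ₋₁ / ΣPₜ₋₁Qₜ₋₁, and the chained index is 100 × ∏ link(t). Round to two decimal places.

Link t=0→t=1:
ΣP(t=1)Q(t=0) = 6×148 + 4×50 + 2×262 = 888 + 200 + 524 = 1612
ΣP(t=0)Q(t=0) = 7×148 + 4×50 + 2×262 = 1036 + 200 + 524 = 1760
link = 1612/1760 = 0.915909
Link t=1→t=2:
ΣP(t=2)Q(t=1) = 8×154 + 5×42 + 2×323 = 1232 + 210 + 646 = 2088
ΣP(t=1)Q(t=1) = 6×154 + 4×42 + 2×323 = 924 + 168 + 646 = 1738
link = 2088/1738 = 1.201381
Chained index = 100 × 0.915909 × 1.201381 = 110.0356

110.04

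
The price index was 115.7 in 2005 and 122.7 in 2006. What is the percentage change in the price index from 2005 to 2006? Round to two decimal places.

6.05%

Change = (122.7 − 115.7) / 115.7 × 100
       = 7.0 / 115.7 × 100 = 6.0501%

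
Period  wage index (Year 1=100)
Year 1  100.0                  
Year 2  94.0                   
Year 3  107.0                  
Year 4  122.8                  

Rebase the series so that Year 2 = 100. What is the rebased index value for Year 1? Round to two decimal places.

Rebased(Year 1) = 100.0 / 94.0 × 100 = 106.3830

106.38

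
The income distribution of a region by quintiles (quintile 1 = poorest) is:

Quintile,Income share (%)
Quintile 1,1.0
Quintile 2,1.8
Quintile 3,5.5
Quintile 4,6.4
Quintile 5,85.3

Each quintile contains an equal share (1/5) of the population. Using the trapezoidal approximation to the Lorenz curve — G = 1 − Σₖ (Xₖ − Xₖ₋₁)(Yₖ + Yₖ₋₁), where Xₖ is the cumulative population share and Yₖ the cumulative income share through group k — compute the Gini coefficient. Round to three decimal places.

Cumulative income shares Yₖ: 0.0100, 0.0280, 0.0830, 0.1470, 1.0000
Σ (Xₖ−Xₖ₋₁)(Yₖ+Yₖ₋₁) = (1/5)(0.0100+0.0000) + (1/5)(0.0280+0.0100) + (1/5)(0.0830+0.0280) + (1/5)(0.1470+0.0830) + (1/5)(1.0000+0.1470)
  = 0.0020 + 0.0076 + 0.0222 + 0.0460 + 0.2294 = 0.3072
G = 1 − 0.3072 = 0.6928

0.693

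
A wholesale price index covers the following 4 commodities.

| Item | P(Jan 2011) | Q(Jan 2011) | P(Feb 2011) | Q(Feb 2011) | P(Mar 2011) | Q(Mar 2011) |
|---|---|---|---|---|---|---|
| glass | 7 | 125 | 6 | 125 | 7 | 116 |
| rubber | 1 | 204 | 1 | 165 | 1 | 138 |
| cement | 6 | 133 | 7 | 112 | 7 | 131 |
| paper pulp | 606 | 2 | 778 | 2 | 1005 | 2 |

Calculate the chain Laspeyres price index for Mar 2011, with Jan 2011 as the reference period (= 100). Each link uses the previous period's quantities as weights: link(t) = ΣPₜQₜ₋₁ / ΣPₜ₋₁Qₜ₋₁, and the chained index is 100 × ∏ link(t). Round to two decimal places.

131.21

Link Jan 2011→Feb 2011:
ΣP(Feb 2011)Q(Jan 2011) = 6×125 + 1×204 + 7×133 + 778×2 = 750 + 204 + 931 + 1556 = 3441
ΣP(Jan 2011)Q(Jan 2011) = 7×125 + 1×204 + 6×133 + 606×2 = 875 + 204 + 798 + 1212 = 3089
link = 3441/3089 = 1.113953
Link Feb 2011→Mar 2011:
ΣP(Mar 2011)Q(Feb 2011) = 7×125 + 1×165 + 7×112 + 1005×2 = 875 + 165 + 784 + 2010 = 3834
ΣP(Feb 2011)Q(Feb 2011) = 6×125 + 1×165 + 7×112 + 778×2 = 750 + 165 + 784 + 1556 = 3255
link = 3834/3255 = 1.177880
Chained index = 100 × 1.113953 × 1.177880 = 131.2103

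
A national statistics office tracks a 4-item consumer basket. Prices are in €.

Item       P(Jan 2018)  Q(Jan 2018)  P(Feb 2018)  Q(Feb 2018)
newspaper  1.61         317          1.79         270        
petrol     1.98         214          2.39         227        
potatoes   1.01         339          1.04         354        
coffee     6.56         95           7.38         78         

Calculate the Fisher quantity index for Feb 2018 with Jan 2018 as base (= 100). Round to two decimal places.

92.33

Laspeyres component (base-period weights):
ΣP(Jan 2018)Q(Feb 2018) = 1.61×270 + 1.98×227 + 1.01×354 + 6.56×78 = 434.7 + 449.46 + 357.54 + 511.68 = 1753.38
ΣP(Jan 2018)Q(Jan 2018) = 1.61×317 + 1.98×214 + 1.01×339 + 6.56×95 = 510.37 + 423.72 + 342.39 + 623.2 = 1899.68
L = 1753.38 / 1899.68 × 100 = 92.2987
Paasche component (current-period weights):
ΣP(Feb 2018)Q(Feb 2018) = 1.79×270 + 2.39×227 + 1.04×354 + 7.38×78 = 483.3 + 542.53 + 368.16 + 575.64 = 1969.63
ΣP(Feb 2018)Q(Jan 2018) = 1.79×317 + 2.39×214 + 1.04×339 + 7.38×95 = 567.43 + 511.46 + 352.56 + 701.1 = 2132.55
P = 1969.63 / 2132.55 × 100 = 92.3603
Fisher = √(L × P) = √(92.2987 × 92.3603) = 92.3295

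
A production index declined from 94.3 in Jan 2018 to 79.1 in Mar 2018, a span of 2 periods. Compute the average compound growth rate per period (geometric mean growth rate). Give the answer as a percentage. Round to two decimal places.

-8.41%

Growth factor = (79.1/94.3)^(1/2) = (0.838812)^(1/2) = 0.915867
Growth rate = 0.915867 − 1 = -0.084133 = -8.4133%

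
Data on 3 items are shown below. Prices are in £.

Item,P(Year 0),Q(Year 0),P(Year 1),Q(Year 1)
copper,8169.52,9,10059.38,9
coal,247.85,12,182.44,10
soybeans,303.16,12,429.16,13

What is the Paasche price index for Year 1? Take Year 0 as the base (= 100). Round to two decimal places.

122.51

Paasche price index uses current-period quantities as weights.
ΣP(Year 1)·Q(Year 1) = 10059.38×9 + 182.44×10 + 429.16×13 = 90534.42 + 1824.4 + 5579.08 = 97937.9
ΣP(Year 0)·Q(Year 1) = 8169.52×9 + 247.85×10 + 303.16×13 = 73525.68 + 2478.5 + 3941.08 = 79945.26
Index = 97937.9 / 79945.26 × 100 = 122.5062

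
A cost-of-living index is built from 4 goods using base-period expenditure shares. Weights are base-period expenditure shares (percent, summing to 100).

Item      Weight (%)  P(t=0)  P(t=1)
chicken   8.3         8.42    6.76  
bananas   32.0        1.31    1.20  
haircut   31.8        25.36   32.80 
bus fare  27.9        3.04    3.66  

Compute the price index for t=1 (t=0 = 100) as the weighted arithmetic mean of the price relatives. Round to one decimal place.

chicken: 8.3 × (6.76/8.42) = 8.3 × 0.802850 = 6.6637
bananas: 32.0 × (1.20/1.31) = 32.0 × 0.916031 = 29.3130
haircut: 31.8 × (32.80/25.36) = 31.8 × 1.293375 = 41.1293
bus fare: 27.9 × (3.66/3.04) = 27.9 × 1.203947 = 33.5901
Index = Σ wᵢ·(p₁ᵢ/p₀ᵢ) = 6.6637 + 29.3130 + 41.1293 + 33.5901 = 110.6961

110.7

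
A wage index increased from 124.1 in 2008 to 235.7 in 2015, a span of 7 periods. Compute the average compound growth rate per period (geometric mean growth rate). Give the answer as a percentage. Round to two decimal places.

Growth factor = (235.7/124.1)^(1/7) = (1.899275)^(1/7) = 1.095969
Growth rate = 1.095969 − 1 = 0.095969 = 9.5969%

9.60%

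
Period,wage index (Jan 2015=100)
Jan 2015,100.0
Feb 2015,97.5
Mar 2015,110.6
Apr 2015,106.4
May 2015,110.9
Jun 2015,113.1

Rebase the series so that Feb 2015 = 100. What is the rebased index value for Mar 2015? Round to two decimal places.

Rebased(Mar 2015) = 110.6 / 97.5 × 100 = 113.4359

113.44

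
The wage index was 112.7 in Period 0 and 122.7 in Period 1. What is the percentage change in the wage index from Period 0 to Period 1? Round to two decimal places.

8.87%

Change = (122.7 − 112.7) / 112.7 × 100
       = 10.0 / 112.7 × 100 = 8.8731%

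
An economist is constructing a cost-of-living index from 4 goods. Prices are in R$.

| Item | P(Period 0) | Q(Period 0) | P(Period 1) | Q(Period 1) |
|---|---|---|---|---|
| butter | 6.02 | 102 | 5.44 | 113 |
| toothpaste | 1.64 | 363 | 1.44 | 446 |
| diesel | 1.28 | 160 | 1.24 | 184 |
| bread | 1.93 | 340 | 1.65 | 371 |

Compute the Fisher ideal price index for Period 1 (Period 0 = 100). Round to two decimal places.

88.74

Laspeyres component (base-period weights):
ΣP(Period 1)Q(Period 0) = 5.44×102 + 1.44×363 + 1.24×160 + 1.65×340 = 554.88 + 522.72 + 198.4 + 561 = 1837
ΣP(Period 0)Q(Period 0) = 6.02×102 + 1.64×363 + 1.28×160 + 1.93×340 = 614.04 + 595.32 + 204.8 + 656.2 = 2070.36
L = 1837 / 2070.36 × 100 = 88.7285
Paasche component (current-period weights):
ΣP(Period 1)Q(Period 1) = 5.44×113 + 1.44×446 + 1.24×184 + 1.65×371 = 614.72 + 642.24 + 228.16 + 612.15 = 2097.27
ΣP(Period 0)Q(Period 1) = 6.02×113 + 1.64×446 + 1.28×184 + 1.93×371 = 680.26 + 731.44 + 235.52 + 716.03 = 2363.25
P = 2097.27 / 2363.25 × 100 = 88.7452
Fisher = √(L × P) = √(88.7285 × 88.7452) = 88.7368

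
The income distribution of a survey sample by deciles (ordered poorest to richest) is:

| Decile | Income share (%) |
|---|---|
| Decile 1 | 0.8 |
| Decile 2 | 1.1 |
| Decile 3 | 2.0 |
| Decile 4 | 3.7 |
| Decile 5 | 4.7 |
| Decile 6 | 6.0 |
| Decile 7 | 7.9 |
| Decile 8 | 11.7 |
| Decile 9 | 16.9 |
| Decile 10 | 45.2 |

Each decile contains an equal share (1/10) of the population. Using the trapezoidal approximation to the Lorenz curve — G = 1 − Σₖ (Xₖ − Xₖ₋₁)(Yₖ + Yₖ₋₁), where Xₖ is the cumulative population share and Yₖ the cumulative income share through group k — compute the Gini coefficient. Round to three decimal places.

Cumulative income shares Yₖ: 0.0080, 0.0190, 0.0390, 0.0760, 0.1230, 0.1830, 0.2620, 0.3790, 0.5480, 1.0000
Σ (Xₖ−Xₖ₋₁)(Yₖ+Yₖ₋₁) = (1/10)(0.0080+0.0000) + (1/10)(0.0190+0.0080) + (1/10)(0.0390+0.0190) + (1/10)(0.0760+0.0390) + (1/10)(0.1230+0.0760) + (1/10)(0.1830+0.1230) + (1/10)(0.2620+0.1830) + (1/10)(0.3790+0.2620) + (1/10)(0.5480+0.3790) + (1/10)(1.0000+0.5480)
  = 0.0008 + 0.0027 + 0.0058 + 0.0115 + 0.0199 + 0.0306 + 0.0445 + 0.0641 + 0.0927 + 0.1548 = 0.4274
G = 1 − 0.4274 = 0.5726

0.573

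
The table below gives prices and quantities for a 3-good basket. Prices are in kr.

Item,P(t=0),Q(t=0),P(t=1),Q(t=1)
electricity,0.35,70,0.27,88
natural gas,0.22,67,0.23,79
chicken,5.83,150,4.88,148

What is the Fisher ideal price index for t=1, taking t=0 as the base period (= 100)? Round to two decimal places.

Laspeyres component (base-period weights):
ΣP(t=1)Q(t=0) = 0.27×70 + 0.23×67 + 4.88×150 = 18.9 + 15.41 + 732 = 766.31
ΣP(t=0)Q(t=0) = 0.35×70 + 0.22×67 + 5.83×150 = 24.5 + 14.74 + 874.5 = 913.74
L = 766.31 / 913.74 × 100 = 83.8652
Paasche component (current-period weights):
ΣP(t=1)Q(t=1) = 0.27×88 + 0.23×79 + 4.88×148 = 23.76 + 18.17 + 722.24 = 764.17
ΣP(t=0)Q(t=1) = 0.35×88 + 0.22×79 + 5.83×148 = 30.8 + 17.38 + 862.84 = 911.02
P = 764.17 / 911.02 × 100 = 83.8807
Fisher = √(L × P) = √(83.8652 × 83.8807) = 83.8730

83.87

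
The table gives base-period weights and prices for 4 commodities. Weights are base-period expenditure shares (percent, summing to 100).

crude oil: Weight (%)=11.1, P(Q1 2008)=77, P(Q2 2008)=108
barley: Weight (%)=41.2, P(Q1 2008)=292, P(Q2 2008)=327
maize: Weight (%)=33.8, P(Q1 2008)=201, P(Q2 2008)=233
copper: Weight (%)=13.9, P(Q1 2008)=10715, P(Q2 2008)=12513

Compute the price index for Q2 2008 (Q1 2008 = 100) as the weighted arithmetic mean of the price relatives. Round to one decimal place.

crude oil: 11.1 × (108/77) = 11.1 × 1.402597 = 15.5688
barley: 41.2 × (327/292) = 41.2 × 1.119863 = 46.1384
maize: 33.8 × (233/201) = 33.8 × 1.159204 = 39.1811
copper: 13.9 × (12513/10715) = 13.9 × 1.167802 = 16.2324
Index = Σ wᵢ·(p₁ᵢ/p₀ᵢ) = 15.5688 + 46.1384 + 39.1811 + 16.2324 = 117.1207

117.1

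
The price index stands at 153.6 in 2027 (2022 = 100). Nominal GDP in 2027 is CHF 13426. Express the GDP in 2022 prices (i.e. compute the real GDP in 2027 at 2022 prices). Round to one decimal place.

8740.9

Real = Nominal ÷ (Index/100) = 13426 ÷ (153.6/100)
     = 13426 ÷ 1.536 = 8740.8854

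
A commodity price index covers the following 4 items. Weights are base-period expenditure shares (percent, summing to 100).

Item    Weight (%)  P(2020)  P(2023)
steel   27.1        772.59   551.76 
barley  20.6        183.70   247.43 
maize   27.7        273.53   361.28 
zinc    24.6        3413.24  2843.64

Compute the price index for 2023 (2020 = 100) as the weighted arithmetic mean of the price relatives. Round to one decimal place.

steel: 27.1 × (551.76/772.59) = 27.1 × 0.714169 = 19.3540
barley: 20.6 × (247.43/183.70) = 20.6 × 1.346924 = 27.7466
maize: 27.7 × (361.28/273.53) = 27.7 × 1.320806 = 36.5863
zinc: 24.6 × (2843.64/3413.24) = 24.6 × 0.833120 = 20.4948
Index = Σ wᵢ·(p₁ᵢ/p₀ᵢ) = 19.3540 + 27.7466 + 36.5863 + 20.4948 = 104.1817

104.2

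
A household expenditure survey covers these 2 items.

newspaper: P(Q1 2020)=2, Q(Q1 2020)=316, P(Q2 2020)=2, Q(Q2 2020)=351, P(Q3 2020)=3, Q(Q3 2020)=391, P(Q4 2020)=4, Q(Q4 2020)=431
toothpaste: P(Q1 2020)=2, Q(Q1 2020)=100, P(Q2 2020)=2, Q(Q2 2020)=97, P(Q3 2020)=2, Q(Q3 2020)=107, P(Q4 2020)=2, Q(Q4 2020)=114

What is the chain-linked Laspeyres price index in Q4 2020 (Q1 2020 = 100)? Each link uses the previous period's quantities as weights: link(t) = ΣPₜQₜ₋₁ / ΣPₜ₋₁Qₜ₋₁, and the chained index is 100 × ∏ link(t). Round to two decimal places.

Link Q1 2020→Q2 2020:
ΣP(Q2 2020)Q(Q1 2020) = 2×316 + 2×100 = 632 + 200 = 832
ΣP(Q1 2020)Q(Q1 2020) = 2×316 + 2×100 = 632 + 200 = 832
link = 832/832 = 1.000000
Link Q2 2020→Q3 2020:
ΣP(Q3 2020)Q(Q2 2020) = 3×351 + 2×97 = 1053 + 194 = 1247
ΣP(Q2 2020)Q(Q2 2020) = 2×351 + 2×97 = 702 + 194 = 896
link = 1247/896 = 1.391741
Link Q3 2020→Q4 2020:
ΣP(Q4 2020)Q(Q3 2020) = 4×391 + 2×107 = 1564 + 214 = 1778
ΣP(Q3 2020)Q(Q3 2020) = 3×391 + 2×107 = 1173 + 214 = 1387
link = 1778/1387 = 1.281903
Chained index = 100 × 1.000000 × 1.391741 × 1.281903 = 178.4078

178.41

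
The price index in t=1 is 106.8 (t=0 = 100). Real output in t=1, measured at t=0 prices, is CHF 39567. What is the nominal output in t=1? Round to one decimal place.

Nominal = Real × (Index/100) = 39567 × (106.8/100)
        = 39567 × 1.068 = 42257.5560

42257.6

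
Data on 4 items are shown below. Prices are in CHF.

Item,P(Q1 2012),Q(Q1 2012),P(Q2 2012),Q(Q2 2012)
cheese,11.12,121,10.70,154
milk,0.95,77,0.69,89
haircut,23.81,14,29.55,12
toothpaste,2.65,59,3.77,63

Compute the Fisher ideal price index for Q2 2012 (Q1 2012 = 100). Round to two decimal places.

103.12

Laspeyres component (base-period weights):
ΣP(Q2 2012)Q(Q1 2012) = 10.70×121 + 0.69×77 + 29.55×14 + 3.77×59 = 1294.7 + 53.13 + 413.7 + 222.43 = 1983.96
ΣP(Q1 2012)Q(Q1 2012) = 11.12×121 + 0.95×77 + 23.81×14 + 2.65×59 = 1345.52 + 73.15 + 333.34 + 156.35 = 1908.36
L = 1983.96 / 1908.36 × 100 = 103.9615
Paasche component (current-period weights):
ΣP(Q2 2012)Q(Q2 2012) = 10.70×154 + 0.69×89 + 29.55×12 + 3.77×63 = 1647.8 + 61.41 + 354.6 + 237.51 = 2301.32
ΣP(Q1 2012)Q(Q2 2012) = 11.12×154 + 0.95×89 + 23.81×12 + 2.65×63 = 1712.48 + 84.55 + 285.72 + 166.95 = 2249.7
P = 2301.32 / 2249.7 × 100 = 102.2945
Fisher = √(L × P) = √(103.9615 × 102.2945) = 103.1247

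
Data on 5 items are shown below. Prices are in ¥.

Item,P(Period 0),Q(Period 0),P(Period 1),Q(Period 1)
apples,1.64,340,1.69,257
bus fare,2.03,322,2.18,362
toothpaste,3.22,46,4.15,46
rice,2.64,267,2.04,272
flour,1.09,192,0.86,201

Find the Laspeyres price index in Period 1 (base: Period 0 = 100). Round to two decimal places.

95.77

Laspeyres price index uses base-period quantities as weights.
ΣP(Period 1)·Q(Period 0) = 1.69×340 + 2.18×322 + 4.15×46 + 2.04×267 + 0.86×192 = 574.6 + 701.96 + 190.9 + 544.68 + 165.12 = 2177.26
ΣP(Period 0)·Q(Period 0) = 1.64×340 + 2.03×322 + 3.22×46 + 2.64×267 + 1.09×192 = 557.6 + 653.66 + 148.12 + 704.88 + 209.28 = 2273.54
Index = 2177.26 / 2273.54 × 100 = 95.7652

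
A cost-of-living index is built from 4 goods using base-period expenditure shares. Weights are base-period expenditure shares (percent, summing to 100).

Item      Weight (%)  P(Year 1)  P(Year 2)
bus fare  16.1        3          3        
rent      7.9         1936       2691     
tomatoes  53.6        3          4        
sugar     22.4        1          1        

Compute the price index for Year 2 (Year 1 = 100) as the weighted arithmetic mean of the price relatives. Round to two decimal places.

bus fare: 16.1 × (3/3) = 16.1 × 1.000000 = 16.1000
rent: 7.9 × (2691/1936) = 7.9 × 1.389979 = 10.9808
tomatoes: 53.6 × (4/3) = 53.6 × 1.333333 = 71.4667
sugar: 22.4 × (1/1) = 22.4 × 1.000000 = 22.4000
Index = Σ wᵢ·(p₁ᵢ/p₀ᵢ) = 16.1000 + 10.9808 + 71.4667 + 22.4000 = 120.9475

120.95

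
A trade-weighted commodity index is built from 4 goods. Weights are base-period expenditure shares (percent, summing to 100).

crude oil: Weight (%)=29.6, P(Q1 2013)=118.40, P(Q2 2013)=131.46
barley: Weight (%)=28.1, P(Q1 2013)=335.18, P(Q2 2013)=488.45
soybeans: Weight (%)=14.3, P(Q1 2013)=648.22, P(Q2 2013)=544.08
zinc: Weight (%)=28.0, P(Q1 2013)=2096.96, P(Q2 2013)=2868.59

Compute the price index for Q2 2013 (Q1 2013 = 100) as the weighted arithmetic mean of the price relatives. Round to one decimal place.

124.1

crude oil: 29.6 × (131.46/118.40) = 29.6 × 1.110304 = 32.8650
barley: 28.1 × (488.45/335.18) = 28.1 × 1.457277 = 40.9495
soybeans: 14.3 × (544.08/648.22) = 14.3 × 0.839345 = 12.0026
zinc: 28.0 × (2868.59/2096.96) = 28.0 × 1.367976 = 38.3033
Index = Σ wᵢ·(p₁ᵢ/p₀ᵢ) = 32.8650 + 40.9495 + 12.0026 + 38.3033 = 124.1204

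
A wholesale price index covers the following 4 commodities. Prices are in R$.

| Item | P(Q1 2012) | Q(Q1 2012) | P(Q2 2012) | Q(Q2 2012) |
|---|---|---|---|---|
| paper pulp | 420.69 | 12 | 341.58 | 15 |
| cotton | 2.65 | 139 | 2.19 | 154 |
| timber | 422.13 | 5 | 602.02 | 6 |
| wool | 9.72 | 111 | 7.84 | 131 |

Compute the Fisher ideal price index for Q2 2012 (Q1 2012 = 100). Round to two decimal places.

Laspeyres component (base-period weights):
ΣP(Q2 2012)Q(Q1 2012) = 341.58×12 + 2.19×139 + 602.02×5 + 7.84×111 = 4098.96 + 304.41 + 3010.1 + 870.24 = 8283.71
ΣP(Q1 2012)Q(Q1 2012) = 420.69×12 + 2.65×139 + 422.13×5 + 9.72×111 = 5048.28 + 368.35 + 2110.65 + 1078.92 = 8606.2
L = 8283.71 / 8606.2 × 100 = 96.2528
Paasche component (current-period weights):
ΣP(Q2 2012)Q(Q2 2012) = 341.58×15 + 2.19×154 + 602.02×6 + 7.84×131 = 5123.7 + 337.26 + 3612.12 + 1027.04 = 10100.12
ΣP(Q1 2012)Q(Q2 2012) = 420.69×15 + 2.65×154 + 422.13×6 + 9.72×131 = 6310.35 + 408.1 + 2532.78 + 1273.32 = 10524.55
P = 10100.12 / 10524.55 × 100 = 95.9672
Fisher = √(L × P) = √(96.2528 × 95.9672) = 96.1099

96.11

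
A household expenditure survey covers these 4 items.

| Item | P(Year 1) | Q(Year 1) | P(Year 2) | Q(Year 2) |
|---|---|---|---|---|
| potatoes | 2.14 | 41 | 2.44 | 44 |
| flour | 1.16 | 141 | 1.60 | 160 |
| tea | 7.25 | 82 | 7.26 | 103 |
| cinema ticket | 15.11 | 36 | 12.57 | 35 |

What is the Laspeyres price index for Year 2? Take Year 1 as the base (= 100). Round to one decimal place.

Laspeyres price index uses base-period quantities as weights.
ΣP(Year 2)·Q(Year 1) = 2.44×41 + 1.60×141 + 7.26×82 + 12.57×36 = 100.04 + 225.6 + 595.32 + 452.52 = 1373.48
ΣP(Year 1)·Q(Year 1) = 2.14×41 + 1.16×141 + 7.25×82 + 15.11×36 = 87.74 + 163.56 + 594.5 + 543.96 = 1389.76
Index = 1373.48 / 1389.76 × 100 = 98.8286

98.8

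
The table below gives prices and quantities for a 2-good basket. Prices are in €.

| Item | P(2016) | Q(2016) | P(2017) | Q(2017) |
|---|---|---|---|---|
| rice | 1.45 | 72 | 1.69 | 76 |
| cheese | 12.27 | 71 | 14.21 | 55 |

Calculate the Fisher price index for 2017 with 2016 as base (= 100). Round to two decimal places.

115.90

Laspeyres component (base-period weights):
ΣP(2017)Q(2016) = 1.69×72 + 14.21×71 = 121.68 + 1008.91 = 1130.59
ΣP(2016)Q(2016) = 1.45×72 + 12.27×71 = 104.4 + 871.17 = 975.57
L = 1130.59 / 975.57 × 100 = 115.8902
Paasche component (current-period weights):
ΣP(2017)Q(2017) = 1.69×76 + 14.21×55 = 128.44 + 781.55 = 909.99
ΣP(2016)Q(2017) = 1.45×76 + 12.27×55 = 110.2 + 674.85 = 785.05
P = 909.99 / 785.05 × 100 = 115.9149
Fisher = √(L × P) = √(115.8902 × 115.9149) = 115.9026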